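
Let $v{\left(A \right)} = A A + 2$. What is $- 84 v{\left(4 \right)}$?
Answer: $-1512$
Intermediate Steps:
$v{\left(A \right)} = 2 + A^{2}$ ($v{\left(A \right)} = A^{2} + 2 = 2 + A^{2}$)
$- 84 v{\left(4 \right)} = - 84 \left(2 + 4^{2}\right) = - 84 \left(2 + 16\right) = \left(-84\right) 18 = -1512$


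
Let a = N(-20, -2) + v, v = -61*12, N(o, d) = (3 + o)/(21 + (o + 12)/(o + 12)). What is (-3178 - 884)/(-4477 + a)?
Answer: 29788/38205 ≈ 0.77969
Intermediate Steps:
N(o, d) = 3/22 + o/22 (N(o, d) = (3 + o)/(21 + (12 + o)/(12 + o)) = (3 + o)/(21 + 1) = (3 + o)/22 = (3 + o)*(1/22) = 3/22 + o/22)
v = -732
a = -16121/22 (a = (3/22 + (1/22)*(-20)) - 732 = (3/22 - 10/11) - 732 = -17/22 - 732 = -16121/22 ≈ -732.77)
(-3178 - 884)/(-4477 + a) = (-3178 - 884)/(-4477 - 16121/22) = -4062/(-114615/22) = -4062*(-22/114615) = 29788/38205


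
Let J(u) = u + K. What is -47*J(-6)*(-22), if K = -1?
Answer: -7238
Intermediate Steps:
J(u) = -1 + u (J(u) = u - 1 = -1 + u)
-47*J(-6)*(-22) = -47*(-1 - 6)*(-22) = -47*(-7)*(-22) = 329*(-22) = -7238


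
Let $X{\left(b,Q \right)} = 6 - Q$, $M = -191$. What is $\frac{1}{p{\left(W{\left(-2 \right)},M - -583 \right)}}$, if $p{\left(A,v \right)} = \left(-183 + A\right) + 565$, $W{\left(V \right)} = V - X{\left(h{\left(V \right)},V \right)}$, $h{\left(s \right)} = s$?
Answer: $\frac{1}{372} \approx 0.0026882$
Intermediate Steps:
$W{\left(V \right)} = -6 + 2 V$ ($W{\left(V \right)} = V - \left(6 - V\right) = V + \left(-6 + V\right) = -6 + 2 V$)
$p{\left(A,v \right)} = 382 + A$
$\frac{1}{p{\left(W{\left(-2 \right)},M - -583 \right)}} = \frac{1}{382 + \left(-6 + 2 \left(-2\right)\right)} = \frac{1}{382 - 10} = \frac{1}{372}$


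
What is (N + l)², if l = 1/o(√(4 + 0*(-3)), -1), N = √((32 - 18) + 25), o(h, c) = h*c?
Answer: 157/4 - √39 ≈ 33.005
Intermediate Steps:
o(h, c) = c*h
N = √39 (N = √(14 + 25) = √39 ≈ 6.2450)
l = -½ (l = 1/(-√(4 + 0*(-3))) = 1/(-√(4 + 0)) = 1/(-√4) = 1/(-1*2) = 1/(-2) = -½ ≈ -0.50000)
(N + l)² = (√39 - ½)² = (-½ + √39)²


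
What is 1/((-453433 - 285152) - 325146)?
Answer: -1/1063731 ≈ -9.4009e-7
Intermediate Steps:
1/((-453433 - 285152) - 325146) = 1/(-738585 - 325146) = 1/(-1063731) = -1/1063731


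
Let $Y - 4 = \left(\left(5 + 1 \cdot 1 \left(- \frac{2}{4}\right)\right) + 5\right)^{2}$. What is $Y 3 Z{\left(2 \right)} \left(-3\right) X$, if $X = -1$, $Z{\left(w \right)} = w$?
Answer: $\frac{3393}{2} \approx 1696.5$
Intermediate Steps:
$Y = \frac{377}{4}$ ($Y = 4 + \left(\left(5 + 1 \cdot 1 \left(- \frac{2}{4}\right)\right) + 5\right)^{2} = 4 + \left(\left(5 + 1 \left(\left(-2\right) \frac{1}{4}\right)\right) + 5\right)^{2} = 4 + \left(\left(5 + 1 \left(- \frac{1}{2}\right)\right) + 5\right)^{2} = 4 + \left(\left(5 - \frac{1}{2}\right) + 5\right)^{2} = 4 + \left(\frac{9}{2} + 5\right)^{2} = 4 + \left(\frac{19}{2}\right)^{2} = 4 + \frac{361}{4} = \frac{377}{4} \approx 94.25$)
$Y 3 Z{\left(2 \right)} \left(-3\right) X = \frac{377 \cdot 3 \cdot 2 \left(-3\right)}{4} \left(-1\right) = \frac{377 \cdot 6 \left(-3\right)}{4} \left(-1\right) = \frac{377}{4} \left(-18\right) \left(-1\right) = \left(- \frac{3393}{2}\right) \left(-1\right) = \frac{3393}{2}$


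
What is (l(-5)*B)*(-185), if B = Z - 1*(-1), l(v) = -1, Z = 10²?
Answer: 18685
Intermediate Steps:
Z = 100
B = 101 (B = 100 - 1*(-1) = 100 + 1 = 101)
(l(-5)*B)*(-185) = -1*101*(-185) = -101*(-185) = 18685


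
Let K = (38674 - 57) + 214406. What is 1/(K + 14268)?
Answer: 1/267291 ≈ 3.7412e-6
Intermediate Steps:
K = 253023 (K = 38617 + 214406 = 253023)
1/(K + 14268) = 1/(253023 + 14268) = 1/267291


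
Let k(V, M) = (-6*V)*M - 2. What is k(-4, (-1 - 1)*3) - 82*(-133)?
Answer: 10760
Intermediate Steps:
k(V, M) = -2 - 6*M*V (k(V, M) = -6*M*V - 2 = -2 - 6*M*V)
k(-4, (-1 - 1)*3) - 82*(-133) = (-2 - 6*(-1 - 1)*3*(-4)) - 82*(-133) = (-2 - 6*(-2*3)*(-4)) + 10906 = (-2 - 6*(-6)*(-4)) + 10906 = (-2 - 144) + 10906 = -146 + 10906 = 10760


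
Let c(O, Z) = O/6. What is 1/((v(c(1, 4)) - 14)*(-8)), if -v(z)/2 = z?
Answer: 3/344 ≈ 0.0087209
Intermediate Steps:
c(O, Z) = O/6 (c(O, Z) = O*(⅙) = O/6)
v(z) = -2*z
1/((v(c(1, 4)) - 14)*(-8)) = 1/((-1/3 - 14)*(-8)) = 1/((-2*⅙ - 14)*(-8)) = 1/((-⅓ - 14)*(-8)) = 1/(-43/3*(-8)) = 1/(344/3) = 3/344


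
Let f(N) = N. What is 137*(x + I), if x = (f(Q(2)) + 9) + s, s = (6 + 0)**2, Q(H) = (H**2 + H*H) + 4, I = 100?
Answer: 21509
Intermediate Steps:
Q(H) = 4 + 2*H**2 (Q(H) = (H**2 + H**2) + 4 = 2*H**2 + 4 = 4 + 2*H**2)
s = 36 (s = 6**2 = 36)
x = 57 (x = ((4 + 2*2**2) + 9) + 36 = ((4 + 2*4) + 9) + 36 = ((4 + 8) + 9) + 36 = (12 + 9) + 36 = 21 + 36 = 57)
137*(x + I) = 137*(57 + 100) = 137*157 = 21509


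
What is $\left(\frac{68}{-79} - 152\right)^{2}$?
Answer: $\frac{145829776}{6241} \approx 23366.0$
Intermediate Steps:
$\left(\frac{68}{-79} - 152\right)^{2} = \left(68 \left(- \frac{1}{79}\right) - 152\right)^{2} = \left(- \frac{68}{79} - 152\right)^{2} = \left(- \frac{12076}{79}\right)^{2} = \frac{145829776}{6241}$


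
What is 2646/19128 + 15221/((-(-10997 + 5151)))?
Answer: 25551317/9318524 ≈ 2.7420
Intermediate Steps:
2646/19128 + 15221/((-(-10997 + 5151))) = 2646*(1/19128) + 15221/((-1*(-5846))) = 441/3188 + 15221/5846 = 25551317/9318524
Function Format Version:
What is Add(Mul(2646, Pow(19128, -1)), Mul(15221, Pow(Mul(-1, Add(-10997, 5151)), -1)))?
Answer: Rational(25551317, 9318524) ≈ 2.7420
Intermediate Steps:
Add(Mul(2646, Pow(19128, -1)), Mul(15221, Pow(Mul(-1, Add(-10997, 5151)), -1))) = Add(Mul(2646, Rational(1, 19128)), Mul(15221, Pow(Mul(-1, -5846), -1))) = Add(Rational(441, 3188), Mul(15221, Pow(5846, -1))) = Add(Rational(441, 3188), Mul(15221, Rational(1, 5846))) = Add(Rational(441, 3188), Rational(15221, 5846)) = Rational(25551317, 9318524)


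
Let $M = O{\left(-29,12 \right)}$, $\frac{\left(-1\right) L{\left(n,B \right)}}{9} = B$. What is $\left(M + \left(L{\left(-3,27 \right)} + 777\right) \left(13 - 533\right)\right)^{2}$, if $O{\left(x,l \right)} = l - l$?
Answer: $77106182400$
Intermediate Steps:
$L{\left(n,B \right)} = - 9 B$
$O{\left(x,l \right)} = 0$
$M = 0$
$\left(M + \left(L{\left(-3,27 \right)} + 777\right) \left(13 - 533\right)\right)^{2} = \left(0 + \left(\left(-9\right) 27 + 777\right) \left(13 - 533\right)\right)^{2} = \left(0 + \left(-243 + 777\right) \left(-520\right)\right)^{2} = \left(0 + 534 \left(-520\right)\right)^{2} = \left(0 - 277680\right)^{2} = \left(-277680\right)^{2} = 77106182400$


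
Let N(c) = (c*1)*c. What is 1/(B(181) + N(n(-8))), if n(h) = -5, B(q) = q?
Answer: 1/206 ≈ 0.0048544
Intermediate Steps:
N(c) = c² (N(c) = c*c = c²)
1/(B(181) + N(n(-8))) = 1/(181 + (-5)²) = 1/(181 + 25) = 1/206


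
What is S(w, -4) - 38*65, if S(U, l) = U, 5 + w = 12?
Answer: -2463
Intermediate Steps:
w = 7 (w = -5 + 12 = 7)
S(w, -4) - 38*65 = 7 - 38*65 = 7 - 2470 = -2463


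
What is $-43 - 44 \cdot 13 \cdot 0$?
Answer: $-43$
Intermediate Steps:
$-43 - 44 \cdot 13 \cdot 0 = -43 - 0 = -43 + 0 = -43$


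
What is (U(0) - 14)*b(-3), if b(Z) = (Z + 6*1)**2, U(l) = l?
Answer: -126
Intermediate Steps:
b(Z) = (6 + Z)**2 (b(Z) = (Z + 6)**2 = (6 + Z)**2)
(U(0) - 14)*b(-3) = (0 - 14)*(6 - 3)**2 = -14*3**2 = -14*9 = -126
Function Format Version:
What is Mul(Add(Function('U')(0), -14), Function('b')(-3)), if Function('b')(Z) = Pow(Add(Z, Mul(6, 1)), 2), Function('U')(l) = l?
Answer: -126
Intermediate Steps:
Function('b')(Z) = Pow(Add(6, Z), 2) (Function('b')(Z) = Pow(Add(Z, 6), 2) = Pow(Add(6, Z), 2))
Mul(Add(Function('U')(0), -14), Function('b')(-3)) = Mul(Add(0, -14), Pow(Add(6, -3), 2)) = Mul(-14, Pow(3, 2)) = Mul(-14, 9) = -126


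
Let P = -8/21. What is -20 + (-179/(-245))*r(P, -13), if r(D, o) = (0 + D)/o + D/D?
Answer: -1287401/66885 ≈ -19.248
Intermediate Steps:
P = -8/21 (P = -8*1/21 = -8/21 ≈ -0.38095)
r(D, o) = 1 + D/o (r(D, o) = D/o + 1 = 1 + D/o)
-20 + (-179/(-245))*r(P, -13) = -20 + (-179/(-245))*((-8/21 - 13)/(-13)) = -20 + (-179*(-1/245))*(-1/13*(-281/21)) = -20 + (179/245)*(281/273) = -20 + 50299/66885 = -1287401/66885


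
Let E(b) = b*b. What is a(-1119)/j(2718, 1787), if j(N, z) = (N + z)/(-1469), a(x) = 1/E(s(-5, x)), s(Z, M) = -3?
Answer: -1469/40545 ≈ -0.036231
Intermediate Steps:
E(b) = b²
a(x) = ⅑ (a(x) = 1/((-3)²) = 1/9 = ⅑)
j(N, z) = -N/1469 - z/1469 (j(N, z) = (N + z)*(-1/1469) = -N/1469 - z/1469)
a(-1119)/j(2718, 1787) = 1/(9*(-1/1469*2718 - 1/1469*1787)) = 1/(9*(-2718/1469 - 1787/1469)) = 1/(9*(-4505/1469)) = (⅑)*(-1469/4505) = -1469/40545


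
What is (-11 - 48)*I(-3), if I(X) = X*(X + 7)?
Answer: 708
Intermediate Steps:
I(X) = X*(7 + X)
(-11 - 48)*I(-3) = (-11 - 48)*(-3*(7 - 3)) = -(-177)*4 = -59*(-12) = 708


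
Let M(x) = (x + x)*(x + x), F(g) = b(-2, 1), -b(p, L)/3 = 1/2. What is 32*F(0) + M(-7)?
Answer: 148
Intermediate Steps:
b(p, L) = -3/2
F(g) = -3/2
M(x) = 4*x**2 (M(x) = (2*x)*(2*x) = 4*x**2)
32*F(0) + M(-7) = 32*(-3/2) + 4*(-7)**2 = -48 + 4*49 = -48 + 196 = 148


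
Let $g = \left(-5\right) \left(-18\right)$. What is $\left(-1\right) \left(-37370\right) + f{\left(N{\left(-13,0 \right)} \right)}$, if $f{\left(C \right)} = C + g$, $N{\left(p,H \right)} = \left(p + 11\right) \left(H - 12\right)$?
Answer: $37484$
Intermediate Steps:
$N{\left(p,H \right)} = \left(-12 + H\right) \left(11 + p\right)$ ($N{\left(p,H \right)} = \left(11 + p\right) \left(-12 + H\right) = \left(-12 + H\right) \left(11 + p\right)$)
$g = 90$
$f{\left(C \right)} = 90 + C$ ($f{\left(C \right)} = C + 90 = 90 + C$)
$\left(-1\right) \left(-37370\right) + f{\left(N{\left(-13,0 \right)} \right)} = \left(-1\right) \left(-37370\right) + \left(90 + \left(-132 - -156 + 11 \cdot 0 + 0 \left(-13\right)\right)\right) = 37370 + \left(90 + \left(-132 + 156 + 0 + 0\right)\right) = 37370 + \left(90 + 24\right) = 37370 + 114 = 37484$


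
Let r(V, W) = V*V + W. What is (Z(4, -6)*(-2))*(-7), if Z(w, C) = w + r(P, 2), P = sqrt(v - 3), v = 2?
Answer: 70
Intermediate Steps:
P = I (P = sqrt(2 - 3) = sqrt(-1) = I ≈ 1.0*I)
r(V, W) = W + V**2 (r(V, W) = V**2 + W = W + V**2)
Z(w, C) = 1 + w (Z(w, C) = w + (2 + I**2) = w + (2 - 1) = w + 1 = 1 + w)
(Z(4, -6)*(-2))*(-7) = ((1 + 4)*(-2))*(-7) = (5*(-2))*(-7) = -10*(-7) = 70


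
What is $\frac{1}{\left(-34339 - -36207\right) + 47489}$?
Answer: $\frac{1}{49357} \approx 2.0261 \cdot 10^{-5}$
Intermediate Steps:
$\frac{1}{\left(-34339 - -36207\right) + 47489} = \frac{1}{\left(-34339 + 36207\right) + 47489} = \frac{1}{1868 + 47489} = \frac{1}{49357}$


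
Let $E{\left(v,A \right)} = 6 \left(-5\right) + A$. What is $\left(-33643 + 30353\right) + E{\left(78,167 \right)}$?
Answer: $-3153$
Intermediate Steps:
$E{\left(v,A \right)} = -30 + A$
$\left(-33643 + 30353\right) + E{\left(78,167 \right)} = \left(-33643 + 30353\right) + \left(-30 + 167\right) = -3290 + 137 = -3153$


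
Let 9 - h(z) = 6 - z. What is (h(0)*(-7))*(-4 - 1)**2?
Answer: -525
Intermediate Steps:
h(z) = 3 + z (h(z) = 9 - (6 - z) = 9 + (-6 + z) = 3 + z)
(h(0)*(-7))*(-4 - 1)**2 = ((3 + 0)*(-7))*(-4 - 1)**2 = (3*(-7))*(-5)**2 = -21*25 = -525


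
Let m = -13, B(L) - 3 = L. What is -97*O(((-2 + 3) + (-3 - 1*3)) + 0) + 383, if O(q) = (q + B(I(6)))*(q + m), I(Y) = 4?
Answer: 3875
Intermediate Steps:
B(L) = 3 + L
O(q) = (-13 + q)*(7 + q) (O(q) = (q + (3 + 4))*(q - 13) = (q + 7)*(-13 + q) = (7 + q)*(-13 + q) = (-13 + q)*(7 + q))
-97*O(((-2 + 3) + (-3 - 1*3)) + 0) + 383 = -97*(-91 + (((-2 + 3) + (-3 - 1*3)) + 0)² - 6*(((-2 + 3) + (-3 - 1*3)) + 0)) + 383 = -97*(-91 + ((1 + (-3 - 3)) + 0)² - 6*((1 + (-3 - 3)) + 0)) + 383 = -97*(-91 + ((1 - 6) + 0)² - 6*((1 - 6) + 0)) + 383 = -97*(-91 + (-5 + 0)² - 6*(-5 + 0)) + 383 = -97*(-91 + (-5)² - 6*(-5)) + 383 = -97*(-91 + 25 + 30) + 383 = -97*(-36) + 383 = 3492 + 383 = 3875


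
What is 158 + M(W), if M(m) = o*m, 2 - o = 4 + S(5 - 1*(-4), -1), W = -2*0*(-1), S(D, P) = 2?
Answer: 158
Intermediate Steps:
W = 0 (W = 0*(-1) = 0)
o = -4 (o = 2 - (4 + 2) = 2 - 1*6 = 2 - 6 = -4)
M(m) = -4*m
158 + M(W) = 158 - 4*0 = 158 + 0 = 158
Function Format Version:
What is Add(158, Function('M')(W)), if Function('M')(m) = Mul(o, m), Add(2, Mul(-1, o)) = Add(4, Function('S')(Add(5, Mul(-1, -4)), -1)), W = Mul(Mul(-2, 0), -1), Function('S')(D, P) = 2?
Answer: 158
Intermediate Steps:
W = 0 (W = Mul(0, -1) = 0)
o = -4 (o = Add(2, Mul(-1, Add(4, 2))) = Add(2, Mul(-1, 6)) = Add(2, -6) = -4)
Function('M')(m) = Mul(-4, m)
Add(158, Function('M')(W)) = Add(158, Mul(-4, 0)) = Add(158, 0) = 158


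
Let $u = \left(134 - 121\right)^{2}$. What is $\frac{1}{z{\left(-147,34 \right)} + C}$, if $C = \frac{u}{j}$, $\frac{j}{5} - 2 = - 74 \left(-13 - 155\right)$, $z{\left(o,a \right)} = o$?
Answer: $- \frac{62170}{9138821} \approx -0.0068028$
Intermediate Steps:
$j = 62170$ ($j = 10 + 5 \left(- 74 \left(-13 - 155\right)\right) = 10 + 5 \left(\left(-74\right) \left(-168\right)\right) = 10 + 5 \cdot 12432 = 10 + 62160 = 62170$)
$u = 169$ ($u = 13^{2} = 169$)
$C = \frac{169}{62170} \approx 0.0027184$
$\frac{1}{z{\left(-147,34 \right)} + C} = \frac{1}{-147 + \frac{169}{62170}} = \frac{1}{- \frac{9138821}{62170}} = - \frac{62170}{9138821}$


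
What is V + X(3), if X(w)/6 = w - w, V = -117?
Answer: -117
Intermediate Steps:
X(w) = 0 (X(w) = 6*(w - w) = 6*0 = 0)
V + X(3) = -117 + 0 = -117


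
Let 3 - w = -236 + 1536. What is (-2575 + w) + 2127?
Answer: -1745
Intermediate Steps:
w = -1297 (w = 3 - (-236 + 1536) = 3 - 1*1300 = 3 - 1300 = -1297)
(-2575 + w) + 2127 = (-2575 - 1297) + 2127 = -3872 + 2127 = -1745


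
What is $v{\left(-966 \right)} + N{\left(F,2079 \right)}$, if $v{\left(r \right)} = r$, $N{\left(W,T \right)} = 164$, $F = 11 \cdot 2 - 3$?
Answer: $-802$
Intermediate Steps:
$F = 19$ ($F = 22 - 3 = 19$)
$v{\left(-966 \right)} + N{\left(F,2079 \right)} = -966 + 164 = -802$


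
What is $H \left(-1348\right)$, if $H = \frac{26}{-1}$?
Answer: $35048$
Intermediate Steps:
$H = -26$ ($H = 26 \left(-1\right) = -26$)
$H \left(-1348\right) = \left(-26\right) \left(-1348\right) = 35048$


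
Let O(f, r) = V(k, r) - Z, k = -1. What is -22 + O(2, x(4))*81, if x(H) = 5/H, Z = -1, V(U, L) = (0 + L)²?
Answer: 2969/16 ≈ 185.56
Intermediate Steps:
V(U, L) = L²
O(f, r) = 1 + r² (O(f, r) = r² - 1*(-1) = r² + 1 = 1 + r²)
-22 + O(2, x(4))*81 = -22 + (1 + (5/4)²)*81 = -22 + (1 + 25/16)*81 = -22 + (41/16)*81 = -22 + 3321/16 = 2969/16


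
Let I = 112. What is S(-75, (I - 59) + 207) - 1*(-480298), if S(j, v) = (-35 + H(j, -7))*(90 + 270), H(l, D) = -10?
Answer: 464098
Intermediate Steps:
S(j, v) = -16200 (S(j, v) = (-35 - 10)*(90 + 270) = -45*360 = -16200)
S(-75, (I - 59) + 207) - 1*(-480298) = -16200 - 1*(-480298) = -16200 + 480298 = 464098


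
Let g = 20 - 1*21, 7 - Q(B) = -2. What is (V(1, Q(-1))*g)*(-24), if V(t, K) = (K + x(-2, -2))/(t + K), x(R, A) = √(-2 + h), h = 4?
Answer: 108/5 + 12*√2/5 ≈ 24.994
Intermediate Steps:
Q(B) = 9 (Q(B) = 7 - 1*(-2) = 7 + 2 = 9)
x(R, A) = √2 (x(R, A) = √(-2 + 4) = √2)
V(t, K) = (K + √2)/(K + t) (V(t, K) = (K + √2)/(t + K) = (K + √2)/(K + t))
g = -1 (g = 20 - 21 = -1)
(V(1, Q(-1))*g)*(-24) = (((9 + √2)/(9 + 1))*(-1))*(-24) = (((9 + √2)/10)*(-1))*(-24) = ((9/10 + √2/10)*(-1))*(-24) = (-9/10 - √2/10)*(-24) = 108/5 + 12*√2/5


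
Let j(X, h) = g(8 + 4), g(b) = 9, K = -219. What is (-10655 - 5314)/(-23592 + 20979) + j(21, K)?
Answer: 13162/871 ≈ 15.111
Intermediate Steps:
j(X, h) = 9
(-10655 - 5314)/(-23592 + 20979) + j(21, K) = (-10655 - 5314)/(-23592 + 20979) + 9 = -15969/(-2613) + 9 = -15969*(-1/2613) + 9 = 5323/871 + 9 = 13162/871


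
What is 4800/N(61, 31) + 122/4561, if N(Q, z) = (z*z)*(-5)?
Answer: -4261318/4383121 ≈ -0.97221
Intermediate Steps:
N(Q, z) = -5*z² (N(Q, z) = z²*(-5) = -5*z²)
4800/N(61, 31) + 122/4561 = 4800/((-5*31²)) + 122/4561 = 4800/((-5*961)) + 122*(1/4561) = 4800/(-4805) + 122/4561 = 4800*(-1/4805) + 122/4561 = -960/961 + 122/4561 = -4261318/4383121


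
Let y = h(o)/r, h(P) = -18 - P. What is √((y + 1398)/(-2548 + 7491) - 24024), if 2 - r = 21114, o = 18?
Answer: I*√16351597906597211622/26089154 ≈ 155.0*I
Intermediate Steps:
r = -21112 (r = 2 - 1*21114 = 2 - 21114 = -21112)
y = 9/5278 (y = (-18 - 1*18)/(-21112) = (-18 - 18)*(-1/21112) = -36*(-1/21112) = 9/5278 ≈ 0.0017052)
√((y + 1398)/(-2548 + 7491) - 24024) = √((9/5278 + 1398)/(-2548 + 7491) - 24024) = √((7378653/5278)/4943 - 24024) = √((7378653/5278)*(1/4943) - 24024) = √(7378653/26089154 - 24024) = √(-626758457043/26089154) = I*√16351597906597211622/26089154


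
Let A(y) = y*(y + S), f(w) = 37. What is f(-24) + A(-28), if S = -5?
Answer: 961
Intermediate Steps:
A(y) = y*(-5 + y) (A(y) = y*(y - 5) = y*(-5 + y))
f(-24) + A(-28) = 37 - 28*(-5 - 28) = 37 - 28*(-33) = 37 + 924 = 961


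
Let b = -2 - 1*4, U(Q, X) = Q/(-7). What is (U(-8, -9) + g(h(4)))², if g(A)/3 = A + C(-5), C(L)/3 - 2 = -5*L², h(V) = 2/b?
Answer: 60031504/49 ≈ 1.2251e+6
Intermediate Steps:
U(Q, X) = -Q/7 (U(Q, X) = Q*(-⅐) = -Q/7)
b = -6 (b = -2 - 4 = -6)
h(V) = -⅓ (h(V) = 2/(-6) = 2*(-⅙) = -⅓)
C(L) = 6 - 15*L² (C(L) = 6 + 3*(-5*L²) = 6 - 15*L²)
g(A) = -1107 + 3*A (g(A) = 3*(A + (6 - 15*(-5)²)) = 3*(A + (6 - 15*25)) = 3*(A + (6 - 375)) = 3*(A - 369) = 3*(-369 + A) = -1107 + 3*A)
(U(-8, -9) + g(h(4)))² = (-⅐*(-8) + (-1107 + 3*(-⅓)))² = (8/7 + (-1107 - 1))² = (8/7 - 1108)² = (-7748/7)² = 60031504/49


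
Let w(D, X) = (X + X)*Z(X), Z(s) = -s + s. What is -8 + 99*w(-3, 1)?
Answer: -8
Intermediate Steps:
Z(s) = 0
w(D, X) = 0 (w(D, X) = (X + X)*0 = (2*X)*0 = 0)
-8 + 99*w(-3, 1) = -8 + 99*0 = -8 + 0 = -8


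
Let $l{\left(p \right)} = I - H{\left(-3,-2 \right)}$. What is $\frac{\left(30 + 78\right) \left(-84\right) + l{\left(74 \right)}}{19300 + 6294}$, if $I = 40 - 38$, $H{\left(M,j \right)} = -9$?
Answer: $- \frac{9061}{25594} \approx -0.35403$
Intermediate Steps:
$I = 2$
$l{\left(p \right)} = 11$ ($l{\left(p \right)} = 2 - -9 = 2 + 9 = 11$)
$\frac{\left(30 + 78\right) \left(-84\right) + l{\left(74 \right)}}{19300 + 6294} = \frac{\left(30 + 78\right) \left(-84\right) + 11}{19300 + 6294} = \frac{108 \left(-84\right) + 11}{25594} = \left(-9072 + 11\right) \frac{1}{25594} = \left(-9061\right) \frac{1}{25594} = - \frac{9061}{25594}$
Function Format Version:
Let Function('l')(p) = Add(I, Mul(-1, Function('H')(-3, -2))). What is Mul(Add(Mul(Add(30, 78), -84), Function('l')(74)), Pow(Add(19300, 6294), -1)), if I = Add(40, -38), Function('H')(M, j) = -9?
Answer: Rational(-9061, 25594) ≈ -0.35403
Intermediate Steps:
I = 2
Function('l')(p) = 11 (Function('l')(p) = Add(2, Mul(-1, -9)) = Add(2, 9) = 11)
Mul(Add(Mul(Add(30, 78), -84), Function('l')(74)), Pow(Add(19300, 6294), -1)) = Mul(Add(Mul(Add(30, 78), -84), 11), Pow(Add(19300, 6294), -1)) = Mul(Add(Mul(108, -84), 11), Pow(25594, -1)) = Mul(Add(-9072, 11), Rational(1, 25594)) = Mul(-9061, Rational(1, 25594)) = Rational(-9061, 25594)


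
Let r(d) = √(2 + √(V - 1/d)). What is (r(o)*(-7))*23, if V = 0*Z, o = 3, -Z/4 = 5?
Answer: -161*√(18 + 3*I*√3)/3 ≈ -230.0 - 32.534*I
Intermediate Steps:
Z = -20 (Z = -4*5 = -20)
V = 0 (V = 0*(-20) = 0)
r(d) = √(2 + √(-1/d)) (r(d) = √(2 + √(0 - 1/d)) = √(2 + √(-1/d)))
(r(o)*(-7))*23 = (√(2 + √(-1/3))*(-7))*23 = (√(2 + √(-1*⅓))*(-7))*23 = (√(2 + √(-⅓))*(-7))*23 = (√(2 + I*√3/3)*(-7))*23 = -7*√(2 + I*√3/3)*23 = -161*√(2 + I*√3/3)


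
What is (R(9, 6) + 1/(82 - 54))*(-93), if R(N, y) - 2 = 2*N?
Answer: -52173/28 ≈ -1863.3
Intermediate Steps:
R(N, y) = 2 + 2*N
(R(9, 6) + 1/(82 - 54))*(-93) = ((2 + 2*9) + 1/(82 - 54))*(-93) = ((2 + 18) + 1/28)*(-93) = (20 + 1/28)*(-93) = (561/28)*(-93) = -52173/28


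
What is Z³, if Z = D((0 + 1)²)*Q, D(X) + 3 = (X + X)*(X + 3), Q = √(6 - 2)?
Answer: 1000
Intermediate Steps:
Q = 2 (Q = √4 = 2)
D(X) = -3 + 2*X*(3 + X) (D(X) = -3 + (X + X)*(X + 3) = -3 + (2*X)*(3 + X) = -3 + 2*X*(3 + X))
Z = 10 (Z = (-3 + 2*((0 + 1)²)² + 6*(0 + 1)²)*2 = (-3 + 2*(1²)² + 6*1²)*2 = (-3 + 2*1² + 6*1)*2 = (-3 + 2*1 + 6)*2 = (-3 + 2 + 6)*2 = 5*2 = 10)
Z³ = 10³ = 1000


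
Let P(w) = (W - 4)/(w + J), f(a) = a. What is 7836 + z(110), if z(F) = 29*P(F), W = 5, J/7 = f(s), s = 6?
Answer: 1191101/152 ≈ 7836.2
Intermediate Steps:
J = 42 (J = 7*6 = 42)
P(w) = 1/(42 + w) (P(w) = (5 - 4)/(w + 42) = 1/(42 + w))
z(F) = 29/(42 + F)
7836 + z(110) = 7836 + 29/(42 + 110) = 7836 + 29/152 = 1191101/152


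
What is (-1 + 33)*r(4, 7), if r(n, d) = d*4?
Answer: 896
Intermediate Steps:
r(n, d) = 4*d
(-1 + 33)*r(4, 7) = (-1 + 33)*(4*7) = 32*28 = 896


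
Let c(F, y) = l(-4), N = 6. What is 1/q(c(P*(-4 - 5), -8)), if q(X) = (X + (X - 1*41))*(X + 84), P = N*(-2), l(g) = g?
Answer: -1/3920 ≈ -0.00025510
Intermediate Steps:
P = -12 (P = 6*(-2) = -12)
c(F, y) = -4
q(X) = (-41 + 2*X)*(84 + X) (q(X) = (X + (X - 41))*(84 + X) = (X + (-41 + X))*(84 + X) = (-41 + 2*X)*(84 + X))
1/q(c(P*(-4 - 5), -8)) = 1/(-3444 + 2*(-4)² + 127*(-4)) = 1/(-3444 + 2*16 - 508) = 1/(-3444 + 32 - 508) = 1/(-3920) = -1/3920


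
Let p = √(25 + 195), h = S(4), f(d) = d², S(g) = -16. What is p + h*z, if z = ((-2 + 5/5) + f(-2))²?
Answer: -144 + 2*√55 ≈ -129.17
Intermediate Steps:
z = 9 (z = ((-2 + 5/5) + (-2)²)² = ((-2 + 5*(⅕)) + 4)² = ((-2 + 1) + 4)² = (-1 + 4)² = 3² = 9)
h = -16
p = 2*√55 (p = √220 = 2*√55 ≈ 14.832)
p + h*z = 2*√55 - 16*9 = 2*√55 - 144 = -144 + 2*√55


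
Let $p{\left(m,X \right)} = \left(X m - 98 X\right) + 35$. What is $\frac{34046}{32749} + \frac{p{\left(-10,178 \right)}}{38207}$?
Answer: $\frac{672374961}{1251241043} \approx 0.53737$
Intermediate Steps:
$p{\left(m,X \right)} = 35 - 98 X + X m$ ($p{\left(m,X \right)} = \left(- 98 X + X m\right) + 35 = 35 - 98 X + X m$)
$\frac{34046}{32749} + \frac{p{\left(-10,178 \right)}}{38207} = \frac{34046}{32749} + \frac{35 - 17444 + 178 \left(-10\right)}{38207} = 34046 \cdot \frac{1}{32749} + \left(35 - 17444 - 1780\right) \frac{1}{38207} = \frac{34046}{32749} - \frac{19189}{38207} = \frac{672374961}{1251241043}$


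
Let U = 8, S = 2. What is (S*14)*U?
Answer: 224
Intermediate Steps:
(S*14)*U = (2*14)*8 = 28*8 = 224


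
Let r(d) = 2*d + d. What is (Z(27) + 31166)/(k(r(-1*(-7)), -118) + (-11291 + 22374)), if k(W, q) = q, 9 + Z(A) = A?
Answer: 31184/10965 ≈ 2.8440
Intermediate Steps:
r(d) = 3*d
Z(A) = -9 + A
(Z(27) + 31166)/(k(r(-1*(-7)), -118) + (-11291 + 22374)) = ((-9 + 27) + 31166)/(-118 + (-11291 + 22374)) = (18 + 31166)/(-118 + 11083) = 31184/10965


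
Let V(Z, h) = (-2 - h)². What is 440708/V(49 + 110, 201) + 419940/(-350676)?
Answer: 3812233643/401416869 ≈ 9.4969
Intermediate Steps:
440708/V(49 + 110, 201) + 419940/(-350676) = 440708/((2 + 201)²) + 419940/(-350676) = 440708/(203²) + 419940*(-1/350676) = 440708/41209 - 11665/9741 = 3812233643/401416869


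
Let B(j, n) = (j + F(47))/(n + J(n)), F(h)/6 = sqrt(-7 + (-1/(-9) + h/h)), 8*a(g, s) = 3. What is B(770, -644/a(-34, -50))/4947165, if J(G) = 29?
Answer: -154/1670492715 - 2*I*sqrt(53)/8352463575 ≈ -9.2188e-8 - 1.7432e-9*I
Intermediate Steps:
a(g, s) = 3/8 (a(g, s) = (1/8)*3 = 3/8)
F(h) = 2*I*sqrt(53) (F(h) = 6*sqrt(-7 + (-1/(-9) + h/h)) = 6*sqrt(-7 + (-1*(-1/9) + 1)) = 6*sqrt(-7 + (1/9 + 1)) = 6*sqrt(-7 + 10/9) = 6*sqrt(-53/9) = 6*(I*sqrt(53)/3) = 2*I*sqrt(53))
B(j, n) = (j + 2*I*sqrt(53))/(29 + n) (B(j, n) = (j + 2*I*sqrt(53))/(n + 29) = (j + 2*I*sqrt(53))/(29 + n))
B(770, -644/a(-34, -50))/4947165 = ((770 + 2*I*sqrt(53))/(29 - 644/3/8))/4947165 = ((770 + 2*I*sqrt(53))/(29 - 644*8/3))*(1/4947165) = ((770 + 2*I*sqrt(53))/(29 - 5152/3))*(1/4947165) = ((770 + 2*I*sqrt(53))/(-5065/3))*(1/4947165) = -3*(770 + 2*I*sqrt(53))/5065*(1/4947165) = (-462/1013 - 6*I*sqrt(53)/5065)*(1/4947165) = -154/1670492715 - 2*I*sqrt(53)/8352463575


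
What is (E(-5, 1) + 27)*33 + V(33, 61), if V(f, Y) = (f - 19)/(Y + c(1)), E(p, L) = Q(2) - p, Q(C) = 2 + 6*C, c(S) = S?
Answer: 47065/31 ≈ 1518.2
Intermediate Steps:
E(p, L) = 14 - p (E(p, L) = (2 + 6*2) - p = (2 + 12) - p = 14 - p)
V(f, Y) = (-19 + f)/(1 + Y) (V(f, Y) = (f - 19)/(Y + 1) = (-19 + f)/(1 + Y))
(E(-5, 1) + 27)*33 + V(33, 61) = ((14 - 1*(-5)) + 27)*33 + (-19 + 33)/(1 + 61) = ((14 + 5) + 27)*33 + 14/62 = (19 + 27)*33 + (1/62)*14 = 46*33 + 7/31 = 1518 + 7/31 = 47065/31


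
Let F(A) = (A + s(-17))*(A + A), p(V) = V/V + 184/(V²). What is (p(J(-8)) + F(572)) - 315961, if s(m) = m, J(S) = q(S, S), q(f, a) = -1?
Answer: 319144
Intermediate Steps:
J(S) = -1
p(V) = 1 + 184/V²
F(A) = 2*A*(-17 + A) (F(A) = (A - 17)*(A + A) = (-17 + A)*(2*A) = 2*A*(-17 + A))
(p(J(-8)) + F(572)) - 315961 = ((1 + 184/(-1)²) + 2*572*(-17 + 572)) - 315961 = ((1 + 184*1) + 2*572*555) - 315961 = ((1 + 184) + 634920) - 315961 = (185 + 634920) - 315961 = 635105 - 315961 = 319144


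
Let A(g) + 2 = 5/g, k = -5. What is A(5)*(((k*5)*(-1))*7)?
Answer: -175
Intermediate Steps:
A(g) = -2 + 5/g
A(5)*(((k*5)*(-1))*7) = (-2 + 5/5)*((-5*5*(-1))*7) = (-2 + 5*(1/5))*(-25*(-1)*7) = (-2 + 1)*(25*7) = -1*175 = -175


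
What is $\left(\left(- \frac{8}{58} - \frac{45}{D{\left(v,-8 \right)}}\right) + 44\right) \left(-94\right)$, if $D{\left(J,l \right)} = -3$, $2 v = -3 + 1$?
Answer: $- \frac{160458}{29} \approx -5533.0$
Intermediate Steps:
$v = -1$ ($v = \frac{-3 + 1}{2} = \frac{1}{2} \left(-2\right) = -1$)
$\left(\left(- \frac{8}{58} - \frac{45}{D{\left(v,-8 \right)}}\right) + 44\right) \left(-94\right) = \left(\left(- \frac{8}{58} - \frac{45}{-3}\right) + 44\right) \left(-94\right) = \left(\left(\left(-8\right) \frac{1}{58} - -15\right) + 44\right) \left(-94\right) = \left(\left(- \frac{4}{29} + 15\right) + 44\right) \left(-94\right) = \left(\frac{431}{29} + 44\right) \left(-94\right) = \frac{1707}{29} \left(-94\right) = - \frac{160458}{29}$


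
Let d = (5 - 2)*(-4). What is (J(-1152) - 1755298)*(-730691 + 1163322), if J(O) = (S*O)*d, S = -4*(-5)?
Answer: -639782510158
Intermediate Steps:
S = 20
d = -12 (d = 3*(-4) = -12)
J(O) = -240*O (J(O) = (20*O)*(-12) = -240*O)
(J(-1152) - 1755298)*(-730691 + 1163322) = (-240*(-1152) - 1755298)*(-730691 + 1163322) = (276480 - 1755298)*432631 = -1478818*432631 = -639782510158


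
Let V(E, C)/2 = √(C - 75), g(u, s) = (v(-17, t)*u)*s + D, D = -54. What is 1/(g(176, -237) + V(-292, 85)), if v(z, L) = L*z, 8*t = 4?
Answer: 177249/62834415982 - √10/62834415982 ≈ 2.8208e-6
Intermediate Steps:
t = ½ (t = (⅛)*4 = ½ ≈ 0.50000)
g(u, s) = -54 - 17*s*u/2 (g(u, s) = (((½)*(-17))*u)*s - 54 = (-17*u/2)*s - 54 = -17*s*u/2 - 54 = -54 - 17*s*u/2)
V(E, C) = 2*√(-75 + C) (V(E, C) = 2*√(C - 75) = 2*√(-75 + C))
1/(g(176, -237) + V(-292, 85)) = 1/((-54 - 17/2*(-237)*176) + 2*√(-75 + 85)) = 1/((-54 + 354552) + 2*√10) = 1/(354498 + 2*√10)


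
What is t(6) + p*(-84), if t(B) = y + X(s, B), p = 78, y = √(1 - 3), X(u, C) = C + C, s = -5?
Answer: -6540 + I*√2 ≈ -6540.0 + 1.4142*I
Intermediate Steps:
X(u, C) = 2*C
y = I*√2 (y = √(-2) = I*√2 ≈ 1.4142*I)
t(B) = 2*B + I*√2 (t(B) = I*√2 + 2*B = 2*B + I*√2)
t(6) + p*(-84) = (2*6 + I*√2) + 78*(-84) = (12 + I*√2) - 6552 = -6540 + I*√2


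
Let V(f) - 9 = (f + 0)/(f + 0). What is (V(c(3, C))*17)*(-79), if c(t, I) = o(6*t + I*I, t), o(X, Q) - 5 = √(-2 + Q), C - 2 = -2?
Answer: -13430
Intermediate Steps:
C = 0 (C = 2 - 2 = 0)
o(X, Q) = 5 + √(-2 + Q)
c(t, I) = 5 + √(-2 + t)
V(f) = 10 (V(f) = 9 + (f + 0)/(f + 0) = 9 + f/f = 9 + 1 = 10)
(V(c(3, C))*17)*(-79) = (10*17)*(-79) = 170*(-79) = -13430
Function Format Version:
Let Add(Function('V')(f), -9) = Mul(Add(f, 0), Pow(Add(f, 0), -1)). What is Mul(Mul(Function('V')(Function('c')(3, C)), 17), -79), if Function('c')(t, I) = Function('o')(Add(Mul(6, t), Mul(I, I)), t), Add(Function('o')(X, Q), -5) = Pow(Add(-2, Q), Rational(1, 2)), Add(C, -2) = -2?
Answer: -13430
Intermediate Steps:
C = 0 (C = Add(2, -2) = 0)
Function('o')(X, Q) = Add(5, Pow(Add(-2, Q), Rational(1, 2)))
Function('c')(t, I) = Add(5, Pow(Add(-2, t), Rational(1, 2)))
Function('V')(f) = 10 (Function('V')(f) = Add(9, Mul(Add(f, 0), Pow(Add(f, 0), -1))) = Add(9, Mul(f, Pow(f, -1))) = Add(9, 1) = 10)
Mul(Mul(Function('V')(Function('c')(3, C)), 17), -79) = Mul(Mul(10, 17), -79) = Mul(170, -79) = -13430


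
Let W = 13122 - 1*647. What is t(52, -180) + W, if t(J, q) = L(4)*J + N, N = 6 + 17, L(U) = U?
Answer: 12706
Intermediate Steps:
W = 12475 (W = 13122 - 647 = 12475)
N = 23
t(J, q) = 23 + 4*J (t(J, q) = 4*J + 23 = 23 + 4*J)
t(52, -180) + W = (23 + 4*52) + 12475 = (23 + 208) + 12475 = 231 + 12475 = 12706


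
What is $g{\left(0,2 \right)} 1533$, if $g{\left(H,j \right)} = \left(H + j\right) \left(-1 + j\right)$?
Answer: $3066$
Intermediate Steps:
$g{\left(H,j \right)} = \left(-1 + j\right) \left(H + j\right)$
$g{\left(0,2 \right)} 1533 = \left(2^{2} - 0 - 2 + 0 \cdot 2\right) 1533 = \left(4 + 0 - 2 + 0\right) 1533 = 2 \cdot 1533 = 3066$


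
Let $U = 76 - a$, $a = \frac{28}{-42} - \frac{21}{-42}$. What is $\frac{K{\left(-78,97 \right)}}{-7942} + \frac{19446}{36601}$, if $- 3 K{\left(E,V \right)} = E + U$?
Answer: $\frac{252683615}{475666596} \approx 0.53122$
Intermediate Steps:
$a = - \frac{1}{6}$ ($a = 28 \left(- \frac{1}{42}\right) - - \frac{1}{2} = - \frac{2}{3} + \frac{1}{2} = - \frac{1}{6} \approx -0.16667$)
$U = \frac{457}{6}$ ($U = 76 - - \frac{1}{6} = 76 + \frac{1}{6} = \frac{457}{6} \approx 76.167$)
$K{\left(E,V \right)} = - \frac{457}{18} - \frac{E}{3}$ ($K{\left(E,V \right)} = - \frac{E + \frac{457}{6}}{3} = - \frac{\frac{457}{6} + E}{3} = - \frac{457}{18} - \frac{E}{3}$)
$\frac{K{\left(-78,97 \right)}}{-7942} + \frac{19446}{36601} = \frac{- \frac{457}{18} - -26}{-7942} + \frac{19446}{36601} = \left(- \frac{457}{18} + 26\right) \left(- \frac{1}{7942}\right) + 19446 \cdot \frac{1}{36601} = \frac{11}{18} \left(- \frac{1}{7942}\right) + \frac{19446}{36601} = - \frac{1}{12996} + \frac{19446}{36601} = \frac{252683615}{475666596}$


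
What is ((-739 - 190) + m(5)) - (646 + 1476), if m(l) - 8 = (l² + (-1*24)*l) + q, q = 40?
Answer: -3098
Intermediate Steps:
m(l) = 48 + l² - 24*l (m(l) = 8 + ((l² + (-1*24)*l) + 40) = 8 + ((l² - 24*l) + 40) = 8 + (40 + l² - 24*l) = 48 + l² - 24*l)
((-739 - 190) + m(5)) - (646 + 1476) = ((-739 - 190) + (48 + 5² - 24*5)) - (646 + 1476) = (-929 + (48 + 25 - 120)) - 1*2122 = (-929 - 47) - 2122 = -976 - 2122 = -3098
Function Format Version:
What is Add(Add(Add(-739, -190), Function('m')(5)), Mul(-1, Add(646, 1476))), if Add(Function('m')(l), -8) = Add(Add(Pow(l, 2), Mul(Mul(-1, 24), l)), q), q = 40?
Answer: -3098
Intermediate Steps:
Function('m')(l) = Add(48, Pow(l, 2), Mul(-24, l)) (Function('m')(l) = Add(8, Add(Add(Pow(l, 2), Mul(Mul(-1, 24), l)), 40)) = Add(8, Add(Add(Pow(l, 2), Mul(-24, l)), 40)) = Add(8, Add(40, Pow(l, 2), Mul(-24, l))) = Add(48, Pow(l, 2), Mul(-24, l)))
Add(Add(Add(-739, -190), Function('m')(5)), Mul(-1, Add(646, 1476))) = Add(Add(Add(-739, -190), Add(48, Pow(5, 2), Mul(-24, 5))), Mul(-1, Add(646, 1476))) = Add(Add(-929, Add(48, 25, -120)), Mul(-1, 2122)) = Add(Add(-929, -47), -2122) = Add(-976, -2122) = -3098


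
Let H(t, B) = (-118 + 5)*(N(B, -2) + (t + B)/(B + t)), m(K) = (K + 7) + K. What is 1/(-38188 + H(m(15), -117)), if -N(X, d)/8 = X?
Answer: -1/144069 ≈ -6.9411e-6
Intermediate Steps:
N(X, d) = -8*X
m(K) = 7 + 2*K (m(K) = (7 + K) + K = 7 + 2*K)
H(t, B) = -113 + 904*B (H(t, B) = (-118 + 5)*(-8*B + (t + B)/(B + t)) = -113*(-8*B + (B + t)/(B + t)) = -113*(-8*B + 1) = -113*(1 - 8*B) = -113 + 904*B)
1/(-38188 + H(m(15), -117)) = 1/(-38188 + (-113 + 904*(-117))) = 1/(-38188 + (-113 - 105768)) = 1/(-38188 - 105881) = 1/(-144069) = -1/144069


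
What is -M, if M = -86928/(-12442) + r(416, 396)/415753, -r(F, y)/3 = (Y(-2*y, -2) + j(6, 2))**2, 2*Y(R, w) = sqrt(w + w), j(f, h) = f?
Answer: -18069635187/2586399413 + 36*I/415753 ≈ -6.9864 + 8.659e-5*I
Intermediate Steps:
Y(R, w) = sqrt(2)*sqrt(w)/2 (Y(R, w) = sqrt(w + w)/2 = sqrt(2*w)/2 = (sqrt(2)*sqrt(w))/2 = sqrt(2)*sqrt(w)/2)
r(F, y) = -3*(6 + I)**2 (r(F, y) = -3*(sqrt(2)*sqrt(-2)/2 + 6)**2 = -3*(sqrt(2)*(I*sqrt(2))/2 + 6)**2 = -3*(I + 6)**2 = -3*(6 + I)**2)
M = 18069635187/2586399413 - 36*I/415753 (M = -86928/(-12442) + (-105 - 36*I)/415753 = -86928*(-1/12442) + (-105 - 36*I)*(1/415753) = 43464/6221 + (-105/415753 - 36*I/415753) = 18069635187/2586399413 - 36*I/415753 ≈ 6.9864 - 8.659e-5*I)
-M = -(18069635187/2586399413 - 36*I/415753) = -18069635187/2586399413 + 36*I/415753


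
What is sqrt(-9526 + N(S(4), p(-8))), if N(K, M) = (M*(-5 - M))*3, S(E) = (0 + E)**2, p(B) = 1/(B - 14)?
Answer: I*sqrt(4610257)/22 ≈ 97.598*I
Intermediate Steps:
p(B) = 1/(-14 + B)
S(E) = E**2
N(K, M) = 3*M*(-5 - M)
sqrt(-9526 + N(S(4), p(-8))) = sqrt(-9526 - 3*(5 + 1/(-14 - 8))/(-14 - 8)) = sqrt(-9526 - 3*(5 + 1/(-22))/(-22)) = sqrt(-9526 - 3*(-1/22)*(5 - 1/22)) = sqrt(-9526 - 3*(-1/22)*109/22) = sqrt(-9526 + 327/484) = sqrt(-4610257/484) = I*sqrt(4610257)/22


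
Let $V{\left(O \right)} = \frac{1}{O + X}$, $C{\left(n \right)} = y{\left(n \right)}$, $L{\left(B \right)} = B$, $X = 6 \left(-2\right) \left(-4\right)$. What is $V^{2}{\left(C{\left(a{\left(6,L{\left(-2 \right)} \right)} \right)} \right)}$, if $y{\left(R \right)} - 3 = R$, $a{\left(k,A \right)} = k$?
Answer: $\frac{1}{3249} \approx 0.00030779$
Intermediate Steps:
$X = 48$ ($X = \left(-12\right) \left(-4\right) = 48$)
$y{\left(R \right)} = 3 + R$
$C{\left(n \right)} = 3 + n$
$V{\left(O \right)} = \frac{1}{48 + O}$ ($V{\left(O \right)} = \frac{1}{O + 48} = \frac{1}{48 + O}$)
$V^{2}{\left(C{\left(a{\left(6,L{\left(-2 \right)} \right)} \right)} \right)} = \left(\frac{1}{48 + \left(3 + 6\right)}\right)^{2} = \left(\frac{1}{48 + 9}\right)^{2} = \left(\frac{1}{57}\right)^{2} = \frac{1}{3249}$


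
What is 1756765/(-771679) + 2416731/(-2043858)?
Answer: -1818506253573/525734099194 ≈ -3.4590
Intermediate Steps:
1756765/(-771679) + 2416731/(-2043858) = 1756765*(-1/771679) + 2416731*(-1/2043858) = -1756765/771679 - 805577/681286 = -1818506253573/525734099194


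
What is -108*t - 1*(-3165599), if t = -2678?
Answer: 3454823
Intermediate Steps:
-108*t - 1*(-3165599) = -108*(-2678) - 1*(-3165599) = 289224 + 3165599 = 3454823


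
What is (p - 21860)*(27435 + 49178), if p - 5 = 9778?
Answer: -925255201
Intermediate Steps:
p = 9783 (p = 5 + 9778 = 9783)
(p - 21860)*(27435 + 49178) = (9783 - 21860)*(27435 + 49178) = -12077*76613 = -925255201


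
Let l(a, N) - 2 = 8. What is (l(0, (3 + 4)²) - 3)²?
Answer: 49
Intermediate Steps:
l(a, N) = 10 (l(a, N) = 2 + 8 = 10)
(l(0, (3 + 4)²) - 3)² = (10 - 3)² = 7² = 49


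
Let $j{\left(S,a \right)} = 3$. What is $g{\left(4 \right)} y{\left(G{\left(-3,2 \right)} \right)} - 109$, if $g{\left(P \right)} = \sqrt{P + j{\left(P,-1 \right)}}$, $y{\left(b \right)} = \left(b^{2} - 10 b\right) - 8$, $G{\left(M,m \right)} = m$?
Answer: $-109 - 24 \sqrt{7} \approx -172.5$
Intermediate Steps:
$y{\left(b \right)} = -8 + b^{2} - 10 b$
$g{\left(P \right)} = \sqrt{3 + P}$ ($g{\left(P \right)} = \sqrt{P + 3} = \sqrt{3 + P}$)
$g{\left(4 \right)} y{\left(G{\left(-3,2 \right)} \right)} - 109 = \sqrt{3 + 4} \left(-8 + 2^{2} - 20\right) - 109 = \sqrt{7} \left(-8 + 4 - 20\right) - 109 = \sqrt{7} \left(-24\right) - 109 = - 24 \sqrt{7} - 109 = -109 - 24 \sqrt{7}$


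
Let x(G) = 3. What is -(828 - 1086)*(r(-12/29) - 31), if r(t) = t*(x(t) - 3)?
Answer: -7998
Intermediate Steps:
r(t) = 0 (r(t) = t*(3 - 3) = t*0 = 0)
-(828 - 1086)*(r(-12/29) - 31) = -(828 - 1086)*(0 - 31) = -(-258)*(-31) = -1*7998 = -7998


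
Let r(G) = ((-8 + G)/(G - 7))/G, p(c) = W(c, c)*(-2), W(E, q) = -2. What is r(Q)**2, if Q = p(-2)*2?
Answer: 0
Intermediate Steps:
p(c) = 4 (p(c) = -2*(-2) = 4)
Q = 8 (Q = 4*2 = 8)
r(G) = (-8 + G)/(G*(-7 + G)) (r(G) = ((-8 + G)/(-7 + G))/G = (-8 + G)/(G*(-7 + G)))
r(Q)**2 = ((-8 + 8)/(8*(-7 + 8)))**2 = ((1/8)*0/1)**2 = ((1/8)*1*0)**2 = 0**2 = 0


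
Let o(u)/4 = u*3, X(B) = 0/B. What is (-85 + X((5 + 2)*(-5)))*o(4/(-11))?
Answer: 4080/11 ≈ 370.91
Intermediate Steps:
X(B) = 0
o(u) = 12*u (o(u) = 4*(u*3) = 4*(3*u) = 12*u)
(-85 + X((5 + 2)*(-5)))*o(4/(-11)) = (-85 + 0)*(12*(4/(-11))) = -1020*4*(-1/11) = -1020*(-4)/11 = -85*(-48/11) = 4080/11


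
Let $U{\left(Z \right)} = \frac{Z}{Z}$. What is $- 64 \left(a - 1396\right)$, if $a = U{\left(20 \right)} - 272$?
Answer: $106688$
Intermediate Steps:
$U{\left(Z \right)} = 1$
$a = -271$ ($a = 1 - 272 = -271$)
$- 64 \left(a - 1396\right) = - 64 \left(-271 - 1396\right) = \left(-64\right) \left(-1667\right) = 106688$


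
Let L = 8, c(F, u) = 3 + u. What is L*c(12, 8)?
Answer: 88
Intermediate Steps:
L*c(12, 8) = 8*(3 + 8) = 8*11 = 88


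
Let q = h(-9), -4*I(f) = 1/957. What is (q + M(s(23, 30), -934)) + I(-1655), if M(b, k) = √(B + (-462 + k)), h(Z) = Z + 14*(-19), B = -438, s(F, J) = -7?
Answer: -1052701/3828 + I*√1834 ≈ -275.0 + 42.825*I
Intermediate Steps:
I(f) = -1/3828 (I(f) = -1/(4*957) = -¼*1/957 = -1/3828)
h(Z) = -266 + Z (h(Z) = Z - 266 = -266 + Z)
M(b, k) = √(-900 + k) (M(b, k) = √(-438 + (-462 + k)) = √(-900 + k))
q = -275 (q = -266 - 9 = -275)
(q + M(s(23, 30), -934)) + I(-1655) = (-275 + √(-900 - 934)) - 1/3828 = (-275 + √(-1834)) - 1/3828 = (-275 + I*√1834) - 1/3828 = -1052701/3828 + I*√1834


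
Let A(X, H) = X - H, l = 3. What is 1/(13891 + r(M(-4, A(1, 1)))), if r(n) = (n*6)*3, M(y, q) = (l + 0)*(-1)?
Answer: 1/13837 ≈ 7.2270e-5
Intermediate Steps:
M(y, q) = -3 (M(y, q) = (3 + 0)*(-1) = 3*(-1) = -3)
r(n) = 18*n (r(n) = (6*n)*3 = 18*n)
1/(13891 + r(M(-4, A(1, 1)))) = 1/(13891 + 18*(-3)) = 1/(13891 - 54) = 1/13837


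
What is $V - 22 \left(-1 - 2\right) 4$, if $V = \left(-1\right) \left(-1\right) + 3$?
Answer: $268$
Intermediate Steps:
$V = 4$ ($V = 1 + 3 = 4$)
$V - 22 \left(-1 - 2\right) 4 = 4 - 22 \left(-1 - 2\right) 4 = 4 - 22 \left(\left(-3\right) 4\right) = 4 - -264 = 4 + 264 = 268$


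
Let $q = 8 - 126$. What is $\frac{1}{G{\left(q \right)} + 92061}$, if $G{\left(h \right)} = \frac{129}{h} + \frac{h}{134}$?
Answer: $\frac{7906}{727818661} \approx 1.0863 \cdot 10^{-5}$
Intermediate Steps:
$q = -118$
$G{\left(h \right)} = \frac{129}{h} + \frac{h}{134}$ ($G{\left(h \right)} = \frac{129}{h} + h \frac{1}{134} = \frac{129}{h} + \frac{h}{134}$)
$\frac{1}{G{\left(q \right)} + 92061} = \frac{1}{\left(\frac{129}{-118} + \frac{1}{134} \left(-118\right)\right) + 92061} = \frac{1}{\left(129 \left(- \frac{1}{118}\right) - \frac{59}{67}\right) + 92061} = \frac{1}{\left(- \frac{129}{118} - \frac{59}{67}\right) + 92061} = \frac{1}{- \frac{15605}{7906} + 92061} = \frac{1}{\frac{727818661}{7906}} = \frac{7906}{727818661}$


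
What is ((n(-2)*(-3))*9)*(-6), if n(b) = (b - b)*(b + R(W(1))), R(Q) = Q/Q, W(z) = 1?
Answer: 0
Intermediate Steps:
R(Q) = 1
n(b) = 0 (n(b) = (b - b)*(b + 1) = 0*(1 + b) = 0)
((n(-2)*(-3))*9)*(-6) = ((0*(-3))*9)*(-6) = (0*9)*(-6) = 0*(-6) = 0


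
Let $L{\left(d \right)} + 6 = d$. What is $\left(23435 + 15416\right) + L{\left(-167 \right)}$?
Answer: $38678$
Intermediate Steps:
$L{\left(d \right)} = -6 + d$
$\left(23435 + 15416\right) + L{\left(-167 \right)} = \left(23435 + 15416\right) - 173 = 38851 - 173 = 38678$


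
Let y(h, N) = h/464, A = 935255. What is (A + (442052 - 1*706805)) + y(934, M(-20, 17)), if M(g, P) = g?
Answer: 155556931/232 ≈ 6.7050e+5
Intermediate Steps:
y(h, N) = h/464 (y(h, N) = h*(1/464) = h/464)
(A + (442052 - 1*706805)) + y(934, M(-20, 17)) = (935255 + (442052 - 1*706805)) + (1/464)*934 = (935255 + (442052 - 706805)) + 467/232 = (935255 - 264753) + 467/232 = 670502 + 467/232 = 155556931/232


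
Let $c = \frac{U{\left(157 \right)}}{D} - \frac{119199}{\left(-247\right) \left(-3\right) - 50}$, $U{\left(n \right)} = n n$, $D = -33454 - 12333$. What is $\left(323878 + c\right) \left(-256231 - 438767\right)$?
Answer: $- \frac{7117920689517579492}{31638817} \approx -2.2497 \cdot 10^{11}$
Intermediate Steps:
$D = -45787$
$U{\left(n \right)} = n^{2}$
$c = - \frac{5474797072}{31638817}$ ($c = \frac{157^{2}}{-45787} - \frac{119199}{\left(-247\right) \left(-3\right) - 50} = 24649 \left(- \frac{1}{45787}\right) - \frac{119199}{741 - 50} = - \frac{24649}{45787} - \frac{119199}{691} = - \frac{5474797072}{31638817} \approx -173.04$)
$\left(323878 + c\right) \left(-256231 - 438767\right) = \left(323878 - \frac{5474797072}{31638817}\right) \left(-256231 - 438767\right) = \frac{10241641975254}{31638817} \left(-694998\right) = - \frac{7117920689517579492}{31638817}$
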